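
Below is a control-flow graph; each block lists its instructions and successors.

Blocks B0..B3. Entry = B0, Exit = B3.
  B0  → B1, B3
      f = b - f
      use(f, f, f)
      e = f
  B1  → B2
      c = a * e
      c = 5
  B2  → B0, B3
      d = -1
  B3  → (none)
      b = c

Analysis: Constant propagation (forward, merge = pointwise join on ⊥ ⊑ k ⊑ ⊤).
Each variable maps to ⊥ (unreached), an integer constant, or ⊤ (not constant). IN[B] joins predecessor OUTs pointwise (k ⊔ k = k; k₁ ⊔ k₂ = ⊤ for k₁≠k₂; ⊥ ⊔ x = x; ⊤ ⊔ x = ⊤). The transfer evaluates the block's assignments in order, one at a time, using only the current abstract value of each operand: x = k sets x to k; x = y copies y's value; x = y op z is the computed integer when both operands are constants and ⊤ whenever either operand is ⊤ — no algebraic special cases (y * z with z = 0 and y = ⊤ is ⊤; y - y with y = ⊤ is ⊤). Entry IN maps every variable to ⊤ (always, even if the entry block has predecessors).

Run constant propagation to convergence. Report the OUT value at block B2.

Per-block solution:
  B0:  IN=(all ⊤)  OUT=(all ⊤)
  B1:  IN=(all ⊤)  OUT={c:5; rest ⊤}
  B2:  IN={c:5; rest ⊤}  OUT={c:5, d:-1; rest ⊤}
  B3:  IN=(all ⊤)  OUT=(all ⊤)

Merge at B2: IN[B2] = OUT[B1] = {a: ⊤, b: ⊤, c: 5, d: ⊤, e: ⊤, f: ⊤}
Applying B2's transfer function to that IN value gives OUT[B2] (row B2 above).

Answer: {a: ⊤, b: ⊤, c: 5, d: -1, e: ⊤, f: ⊤}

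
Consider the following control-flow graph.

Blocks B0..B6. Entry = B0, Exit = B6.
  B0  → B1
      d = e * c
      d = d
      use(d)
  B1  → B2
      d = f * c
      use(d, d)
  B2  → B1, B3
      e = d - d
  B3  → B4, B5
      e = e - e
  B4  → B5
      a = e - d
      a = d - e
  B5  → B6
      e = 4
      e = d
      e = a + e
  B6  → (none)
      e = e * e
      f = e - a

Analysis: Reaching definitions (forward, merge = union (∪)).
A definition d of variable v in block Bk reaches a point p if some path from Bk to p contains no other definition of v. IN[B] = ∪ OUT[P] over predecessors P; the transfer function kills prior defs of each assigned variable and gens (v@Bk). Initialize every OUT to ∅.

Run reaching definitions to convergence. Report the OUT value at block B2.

Answer: {d@B1, e@B2}

Derivation:
Converged values:
  B0:   IN={}   OUT={d@B0}
  B1:   IN={d@B0, d@B1, e@B2}   OUT={d@B1, e@B2}
  B2:   IN={d@B1, e@B2}   OUT={d@B1, e@B2}
  B3:   IN={d@B1, e@B2}   OUT={d@B1, e@B3}
  B4:   IN={d@B1, e@B3}   OUT={a@B4, d@B1, e@B3}
  B5:   IN={a@B4, d@B1, e@B3}   OUT={a@B4, d@B1, e@B5}
  B6:   IN={a@B4, d@B1, e@B5}   OUT={a@B4, d@B1, e@B6, f@B6}

Merge at B2: IN[B2] = OUT[B1] = {d@B1, e@B2}
Applying B2's transfer function to that IN value gives OUT[B2] (row B2 above).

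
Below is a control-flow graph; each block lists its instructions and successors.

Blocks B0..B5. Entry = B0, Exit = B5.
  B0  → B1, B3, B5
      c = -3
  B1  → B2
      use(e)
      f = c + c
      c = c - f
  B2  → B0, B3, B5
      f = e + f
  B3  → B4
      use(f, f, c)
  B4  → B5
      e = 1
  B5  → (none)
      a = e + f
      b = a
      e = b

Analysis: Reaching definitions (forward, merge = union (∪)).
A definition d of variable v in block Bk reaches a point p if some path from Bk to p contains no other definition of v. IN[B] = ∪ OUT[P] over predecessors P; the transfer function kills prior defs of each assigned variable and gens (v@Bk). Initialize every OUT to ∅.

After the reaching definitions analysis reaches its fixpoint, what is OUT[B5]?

Per-block solution:
  B0: | IN={c@B1, f@B2} | OUT={c@B0, f@B2}
  B1: | IN={c@B0, f@B2} | OUT={c@B1, f@B1}
  B2: | IN={c@B1, f@B1} | OUT={c@B1, f@B2}
  B3: | IN={c@B0, c@B1, f@B2} | OUT={c@B0, c@B1, f@B2}
  B4: | IN={c@B0, c@B1, f@B2} | OUT={c@B0, c@B1, e@B4, f@B2}
  B5: | IN={c@B0, c@B1, e@B4, f@B2} | OUT={a@B5, b@B5, c@B0, c@B1, e@B5, f@B2}

Merge at B5: IN[B5] = OUT[B0] ⊔ OUT[B2] ⊔ OUT[B4] = {c@B0, c@B1, e@B4, f@B2}
Applying B5's transfer function to that IN value gives OUT[B5] (row B5 above).

Answer: {a@B5, b@B5, c@B0, c@B1, e@B5, f@B2}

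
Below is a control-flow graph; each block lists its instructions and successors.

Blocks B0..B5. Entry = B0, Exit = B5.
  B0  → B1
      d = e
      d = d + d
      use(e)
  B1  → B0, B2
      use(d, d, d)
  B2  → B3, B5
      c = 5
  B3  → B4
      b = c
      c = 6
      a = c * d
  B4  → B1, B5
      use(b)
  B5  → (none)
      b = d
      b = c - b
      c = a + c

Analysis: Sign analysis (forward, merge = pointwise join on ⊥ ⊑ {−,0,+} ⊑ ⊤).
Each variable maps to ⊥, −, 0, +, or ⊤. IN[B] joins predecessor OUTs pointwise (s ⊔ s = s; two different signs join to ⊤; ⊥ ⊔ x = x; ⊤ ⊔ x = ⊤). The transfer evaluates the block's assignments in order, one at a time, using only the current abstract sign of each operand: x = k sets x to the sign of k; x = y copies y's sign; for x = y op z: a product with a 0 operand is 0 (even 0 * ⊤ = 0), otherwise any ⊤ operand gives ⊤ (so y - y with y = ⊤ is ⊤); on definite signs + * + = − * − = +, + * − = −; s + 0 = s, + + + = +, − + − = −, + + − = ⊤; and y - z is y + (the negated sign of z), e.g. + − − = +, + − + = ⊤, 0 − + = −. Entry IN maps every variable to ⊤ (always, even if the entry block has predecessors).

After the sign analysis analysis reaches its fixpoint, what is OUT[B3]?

Converged values:
  B0: | IN=(all ⊤) | OUT=(all ⊤)
  B1: | IN=(all ⊤) | OUT=(all ⊤)
  B2: | IN=(all ⊤) | OUT={c:+; rest ⊤}
  B3: | IN={c:+; rest ⊤} | OUT={b:+, c:+; rest ⊤}
  B4: | IN={b:+, c:+; rest ⊤} | OUT={b:+, c:+; rest ⊤}
  B5: | IN={c:+; rest ⊤} | OUT=(all ⊤)

Merge at B3: IN[B3] = OUT[B2] = {a: ⊤, b: ⊤, c: +, d: ⊤, e: ⊤, f: ⊤}
Applying B3's transfer function to that IN value gives OUT[B3] (row B3 above).

Answer: {a: ⊤, b: +, c: +, d: ⊤, e: ⊤, f: ⊤}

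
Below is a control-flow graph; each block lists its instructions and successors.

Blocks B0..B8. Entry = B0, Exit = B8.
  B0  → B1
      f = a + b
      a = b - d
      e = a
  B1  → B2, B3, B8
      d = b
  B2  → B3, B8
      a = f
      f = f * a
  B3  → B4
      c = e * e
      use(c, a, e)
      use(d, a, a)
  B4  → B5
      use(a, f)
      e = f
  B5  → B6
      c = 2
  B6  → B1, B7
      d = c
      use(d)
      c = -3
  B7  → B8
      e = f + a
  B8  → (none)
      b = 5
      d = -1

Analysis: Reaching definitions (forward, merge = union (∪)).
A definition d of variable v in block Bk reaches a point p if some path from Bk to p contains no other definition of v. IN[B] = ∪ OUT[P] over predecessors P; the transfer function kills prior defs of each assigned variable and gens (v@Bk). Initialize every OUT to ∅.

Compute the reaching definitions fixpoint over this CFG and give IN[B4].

Fixpoint table:
  B0:   IN={}   OUT={a@B0, e@B0, f@B0}
  B1:   IN={a@B0, a@B2, c@B6, d@B6, e@B0, e@B4, f@B0, f@B2}   OUT={a@B0, a@B2, c@B6, d@B1, e@B0, e@B4, f@B0, f@B2}
  B2:   IN={a@B0, a@B2, c@B6, d@B1, e@B0, e@B4, f@B0, f@B2}   OUT={a@B2, c@B6, d@B1, e@B0, e@B4, f@B2}
  B3:   IN={a@B0, a@B2, c@B6, d@B1, e@B0, e@B4, f@B0, f@B2}   OUT={a@B0, a@B2, c@B3, d@B1, e@B0, e@B4, f@B0, f@B2}
  B4:   IN={a@B0, a@B2, c@B3, d@B1, e@B0, e@B4, f@B0, f@B2}   OUT={a@B0, a@B2, c@B3, d@B1, e@B4, f@B0, f@B2}
  B5:   IN={a@B0, a@B2, c@B3, d@B1, e@B4, f@B0, f@B2}   OUT={a@B0, a@B2, c@B5, d@B1, e@B4, f@B0, f@B2}
  B6:   IN={a@B0, a@B2, c@B5, d@B1, e@B4, f@B0, f@B2}   OUT={a@B0, a@B2, c@B6, d@B6, e@B4, f@B0, f@B2}
  B7:   IN={a@B0, a@B2, c@B6, d@B6, e@B4, f@B0, f@B2}   OUT={a@B0, a@B2, c@B6, d@B6, e@B7, f@B0, f@B2}
  B8:   IN={a@B0, a@B2, c@B6, d@B1, d@B6, e@B0, e@B4, e@B7, f@B0, f@B2}   OUT={a@B0, a@B2, b@B8, c@B6, d@B8, e@B0, e@B4, e@B7, f@B0, f@B2}

Merge at B4: IN[B4] = OUT[B3] = {a@B0, a@B2, c@B3, d@B1, e@B0, e@B4, f@B0, f@B2}

Answer: {a@B0, a@B2, c@B3, d@B1, e@B0, e@B4, f@B0, f@B2}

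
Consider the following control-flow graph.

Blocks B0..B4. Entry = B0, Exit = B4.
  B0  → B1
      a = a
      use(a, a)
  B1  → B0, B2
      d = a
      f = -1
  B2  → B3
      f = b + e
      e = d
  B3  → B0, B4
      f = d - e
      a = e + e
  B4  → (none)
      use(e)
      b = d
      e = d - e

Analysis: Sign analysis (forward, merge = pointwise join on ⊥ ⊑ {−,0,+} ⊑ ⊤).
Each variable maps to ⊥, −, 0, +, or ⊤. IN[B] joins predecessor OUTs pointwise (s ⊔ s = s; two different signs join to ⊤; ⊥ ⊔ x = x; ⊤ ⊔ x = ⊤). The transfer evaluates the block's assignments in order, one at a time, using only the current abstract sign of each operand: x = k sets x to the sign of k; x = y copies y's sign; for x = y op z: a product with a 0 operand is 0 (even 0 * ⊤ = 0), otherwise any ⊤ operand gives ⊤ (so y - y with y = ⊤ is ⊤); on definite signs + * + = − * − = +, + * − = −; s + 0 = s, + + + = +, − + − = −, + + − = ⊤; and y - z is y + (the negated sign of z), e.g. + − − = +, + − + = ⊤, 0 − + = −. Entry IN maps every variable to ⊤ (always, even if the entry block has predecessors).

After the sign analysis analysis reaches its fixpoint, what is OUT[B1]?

Answer: {a: ⊤, b: ⊤, c: ⊤, d: ⊤, e: ⊤, f: -}

Working:
Fixpoint table:
  B0:   IN=(all ⊤)   OUT=(all ⊤)
  B1:   IN=(all ⊤)   OUT={f:-; rest ⊤}
  B2:   IN={f:-; rest ⊤}   OUT=(all ⊤)
  B3:   IN=(all ⊤)   OUT=(all ⊤)
  B4:   IN=(all ⊤)   OUT=(all ⊤)

Merge at B1: IN[B1] = OUT[B0] = {a: ⊤, b: ⊤, c: ⊤, d: ⊤, e: ⊤, f: ⊤}
Applying B1's transfer function to that IN value gives OUT[B1] (row B1 above).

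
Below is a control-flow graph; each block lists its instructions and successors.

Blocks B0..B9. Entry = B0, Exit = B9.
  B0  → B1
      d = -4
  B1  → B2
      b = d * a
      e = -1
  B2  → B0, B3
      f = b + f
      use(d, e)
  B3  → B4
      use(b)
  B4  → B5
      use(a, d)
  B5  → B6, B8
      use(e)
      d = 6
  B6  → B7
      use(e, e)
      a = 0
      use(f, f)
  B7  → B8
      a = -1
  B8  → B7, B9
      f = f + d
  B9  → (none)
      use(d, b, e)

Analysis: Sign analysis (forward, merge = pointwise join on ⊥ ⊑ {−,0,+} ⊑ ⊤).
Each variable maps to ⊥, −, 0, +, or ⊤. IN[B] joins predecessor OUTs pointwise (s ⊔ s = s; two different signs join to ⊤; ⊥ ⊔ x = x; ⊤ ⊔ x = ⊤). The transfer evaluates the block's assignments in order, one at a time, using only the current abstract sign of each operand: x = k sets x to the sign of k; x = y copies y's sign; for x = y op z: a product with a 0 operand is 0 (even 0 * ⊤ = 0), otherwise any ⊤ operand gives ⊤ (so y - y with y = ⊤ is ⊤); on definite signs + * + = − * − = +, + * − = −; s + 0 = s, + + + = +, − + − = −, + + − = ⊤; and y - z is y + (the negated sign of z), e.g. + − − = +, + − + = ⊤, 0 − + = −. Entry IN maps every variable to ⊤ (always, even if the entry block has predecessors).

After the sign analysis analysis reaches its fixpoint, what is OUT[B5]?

Per-block solution:
  B0:   IN=(all ⊤)   OUT={d:-; rest ⊤}
  B1:   IN={d:-; rest ⊤}   OUT={d:-, e:-; rest ⊤}
  B2:   IN={d:-, e:-; rest ⊤}   OUT={d:-, e:-; rest ⊤}
  B3:   IN={d:-, e:-; rest ⊤}   OUT={d:-, e:-; rest ⊤}
  B4:   IN={d:-, e:-; rest ⊤}   OUT={d:-, e:-; rest ⊤}
  B5:   IN={d:-, e:-; rest ⊤}   OUT={d:+, e:-; rest ⊤}
  B6:   IN={d:+, e:-; rest ⊤}   OUT={a:0, d:+, e:-; rest ⊤}
  B7:   IN={d:+, e:-; rest ⊤}   OUT={a:-, d:+, e:-; rest ⊤}
  B8:   IN={d:+, e:-; rest ⊤}   OUT={d:+, e:-; rest ⊤}
  B9:   IN={d:+, e:-; rest ⊤}   OUT={d:+, e:-; rest ⊤}

Merge at B5: IN[B5] = OUT[B4] = {a: ⊤, b: ⊤, c: ⊤, d: -, e: -, f: ⊤}
Applying B5's transfer function to that IN value gives OUT[B5] (row B5 above).

Answer: {a: ⊤, b: ⊤, c: ⊤, d: +, e: -, f: ⊤}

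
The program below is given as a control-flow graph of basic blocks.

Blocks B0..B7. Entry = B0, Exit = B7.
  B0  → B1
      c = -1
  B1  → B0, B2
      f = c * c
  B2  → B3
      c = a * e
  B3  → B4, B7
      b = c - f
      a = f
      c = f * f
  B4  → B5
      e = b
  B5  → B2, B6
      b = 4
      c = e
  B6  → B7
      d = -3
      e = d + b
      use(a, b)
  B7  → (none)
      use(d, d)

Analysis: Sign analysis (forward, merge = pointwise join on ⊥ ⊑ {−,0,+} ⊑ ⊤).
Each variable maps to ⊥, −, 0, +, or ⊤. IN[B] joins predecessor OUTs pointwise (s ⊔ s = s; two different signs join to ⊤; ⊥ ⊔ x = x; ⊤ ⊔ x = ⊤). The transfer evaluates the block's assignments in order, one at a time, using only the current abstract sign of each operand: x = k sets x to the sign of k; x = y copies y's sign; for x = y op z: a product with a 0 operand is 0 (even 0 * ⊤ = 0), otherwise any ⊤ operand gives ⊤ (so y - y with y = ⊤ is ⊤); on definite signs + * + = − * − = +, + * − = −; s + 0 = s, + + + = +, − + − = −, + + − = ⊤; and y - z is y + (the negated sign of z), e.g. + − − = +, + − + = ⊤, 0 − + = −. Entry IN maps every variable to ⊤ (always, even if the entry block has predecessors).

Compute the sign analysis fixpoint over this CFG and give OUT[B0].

Answer: {a: ⊤, b: ⊤, c: -, d: ⊤, e: ⊤, f: ⊤}

Trace:
Per-block solution:
  B0: | IN=(all ⊤) | OUT={c:-; rest ⊤}
  B1: | IN={c:-; rest ⊤} | OUT={c:-, f:+; rest ⊤}
  B2: | IN={f:+; rest ⊤} | OUT={f:+; rest ⊤}
  B3: | IN={f:+; rest ⊤} | OUT={a:+, c:+, f:+; rest ⊤}
  B4: | IN={a:+, c:+, f:+; rest ⊤} | OUT={a:+, c:+, f:+; rest ⊤}
  B5: | IN={a:+, c:+, f:+; rest ⊤} | OUT={a:+, b:+, f:+; rest ⊤}
  B6: | IN={a:+, b:+, f:+; rest ⊤} | OUT={a:+, b:+, d:-, f:+; rest ⊤}
  B7: | IN={a:+, f:+; rest ⊤} | OUT={a:+, f:+; rest ⊤}

Merge at B0 (entry node, so the boundary value (all ⊤) is joined with the incoming edge(s)): IN[B0] = (all ⊤) ⊔ OUT[B1] = {a: ⊤, b: ⊤, c: ⊤, d: ⊤, e: ⊤, f: ⊤}
Applying B0's transfer function to that IN value gives OUT[B0] (row B0 above).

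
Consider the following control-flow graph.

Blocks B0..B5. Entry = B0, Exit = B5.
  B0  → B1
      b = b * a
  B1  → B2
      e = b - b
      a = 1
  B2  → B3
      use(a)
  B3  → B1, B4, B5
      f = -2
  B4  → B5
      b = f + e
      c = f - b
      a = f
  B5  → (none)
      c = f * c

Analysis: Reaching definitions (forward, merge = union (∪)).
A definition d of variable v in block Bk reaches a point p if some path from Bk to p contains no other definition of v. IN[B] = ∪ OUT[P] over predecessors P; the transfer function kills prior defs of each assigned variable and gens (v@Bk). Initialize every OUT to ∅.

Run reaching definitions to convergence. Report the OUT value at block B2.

Answer: {a@B1, b@B0, e@B1, f@B3}

Derivation:
Converged values:
  B0: | IN={} | OUT={b@B0}
  B1: | IN={a@B1, b@B0, e@B1, f@B3} | OUT={a@B1, b@B0, e@B1, f@B3}
  B2: | IN={a@B1, b@B0, e@B1, f@B3} | OUT={a@B1, b@B0, e@B1, f@B3}
  B3: | IN={a@B1, b@B0, e@B1, f@B3} | OUT={a@B1, b@B0, e@B1, f@B3}
  B4: | IN={a@B1, b@B0, e@B1, f@B3} | OUT={a@B4, b@B4, c@B4, e@B1, f@B3}
  B5: | IN={a@B1, a@B4, b@B0, b@B4, c@B4, e@B1, f@B3} | OUT={a@B1, a@B4, b@B0, b@B4, c@B5, e@B1, f@B3}

Merge at B2: IN[B2] = OUT[B1] = {a@B1, b@B0, e@B1, f@B3}
Applying B2's transfer function to that IN value gives OUT[B2] (row B2 above).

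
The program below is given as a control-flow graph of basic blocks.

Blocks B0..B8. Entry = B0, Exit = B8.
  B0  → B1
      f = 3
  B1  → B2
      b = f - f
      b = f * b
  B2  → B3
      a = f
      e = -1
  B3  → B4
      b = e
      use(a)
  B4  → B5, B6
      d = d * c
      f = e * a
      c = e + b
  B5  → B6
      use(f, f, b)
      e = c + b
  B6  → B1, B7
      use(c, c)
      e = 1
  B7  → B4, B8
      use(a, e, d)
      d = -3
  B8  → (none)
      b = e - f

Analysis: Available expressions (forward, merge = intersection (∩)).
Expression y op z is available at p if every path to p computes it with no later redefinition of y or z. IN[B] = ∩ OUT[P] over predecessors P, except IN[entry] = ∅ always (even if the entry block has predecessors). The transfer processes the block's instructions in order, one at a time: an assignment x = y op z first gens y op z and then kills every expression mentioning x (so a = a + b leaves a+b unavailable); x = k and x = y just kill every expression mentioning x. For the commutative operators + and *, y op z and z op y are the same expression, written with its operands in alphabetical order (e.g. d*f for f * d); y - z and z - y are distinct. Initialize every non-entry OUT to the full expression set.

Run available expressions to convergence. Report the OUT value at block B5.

Per-block solution:
  B0:  IN={}  OUT={}
  B1:  IN={}  OUT={f-f}
  B2:  IN={f-f}  OUT={f-f}
  B3:  IN={f-f}  OUT={f-f}
  B4:  IN={}  OUT={a*e, b+e}
  B5:  IN={a*e, b+e}  OUT={b+c}
  B6:  IN={}  OUT={}
  B7:  IN={}  OUT={}
  B8:  IN={}  OUT={e-f}

Merge at B5: IN[B5] = OUT[B4] = {a*e, b+e}
Applying B5's transfer function to that IN value gives OUT[B5] (row B5 above).

Answer: {b+c}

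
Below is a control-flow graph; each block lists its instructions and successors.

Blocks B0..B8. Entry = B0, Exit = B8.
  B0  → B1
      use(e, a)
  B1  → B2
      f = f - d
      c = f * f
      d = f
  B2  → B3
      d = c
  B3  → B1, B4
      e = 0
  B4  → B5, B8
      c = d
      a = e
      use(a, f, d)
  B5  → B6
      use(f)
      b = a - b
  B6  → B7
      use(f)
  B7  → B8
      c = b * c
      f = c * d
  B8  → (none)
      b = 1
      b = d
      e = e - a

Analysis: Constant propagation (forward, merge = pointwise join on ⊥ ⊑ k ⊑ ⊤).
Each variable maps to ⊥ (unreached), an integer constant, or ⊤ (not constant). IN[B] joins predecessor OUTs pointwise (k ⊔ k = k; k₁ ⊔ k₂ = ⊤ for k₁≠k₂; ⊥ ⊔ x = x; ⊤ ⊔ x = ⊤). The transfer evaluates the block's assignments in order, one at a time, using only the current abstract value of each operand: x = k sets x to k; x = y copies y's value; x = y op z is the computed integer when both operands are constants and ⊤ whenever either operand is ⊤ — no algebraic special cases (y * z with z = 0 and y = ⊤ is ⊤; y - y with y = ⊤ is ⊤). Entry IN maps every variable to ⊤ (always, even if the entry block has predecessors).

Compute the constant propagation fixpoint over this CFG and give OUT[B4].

Fixpoint table:
  B0: | IN=(all ⊤) | OUT=(all ⊤)
  B1: | IN=(all ⊤) | OUT=(all ⊤)
  B2: | IN=(all ⊤) | OUT=(all ⊤)
  B3: | IN=(all ⊤) | OUT={e:0; rest ⊤}
  B4: | IN={e:0; rest ⊤} | OUT={a:0, e:0; rest ⊤}
  B5: | IN={a:0, e:0; rest ⊤} | OUT={a:0, e:0; rest ⊤}
  B6: | IN={a:0, e:0; rest ⊤} | OUT={a:0, e:0; rest ⊤}
  B7: | IN={a:0, e:0; rest ⊤} | OUT={a:0, e:0; rest ⊤}
  B8: | IN={a:0, e:0; rest ⊤} | OUT={a:0, e:0; rest ⊤}

Merge at B4: IN[B4] = OUT[B3] = {a: ⊤, b: ⊤, c: ⊤, d: ⊤, e: 0, f: ⊤}
Applying B4's transfer function to that IN value gives OUT[B4] (row B4 above).

Answer: {a: 0, b: ⊤, c: ⊤, d: ⊤, e: 0, f: ⊤}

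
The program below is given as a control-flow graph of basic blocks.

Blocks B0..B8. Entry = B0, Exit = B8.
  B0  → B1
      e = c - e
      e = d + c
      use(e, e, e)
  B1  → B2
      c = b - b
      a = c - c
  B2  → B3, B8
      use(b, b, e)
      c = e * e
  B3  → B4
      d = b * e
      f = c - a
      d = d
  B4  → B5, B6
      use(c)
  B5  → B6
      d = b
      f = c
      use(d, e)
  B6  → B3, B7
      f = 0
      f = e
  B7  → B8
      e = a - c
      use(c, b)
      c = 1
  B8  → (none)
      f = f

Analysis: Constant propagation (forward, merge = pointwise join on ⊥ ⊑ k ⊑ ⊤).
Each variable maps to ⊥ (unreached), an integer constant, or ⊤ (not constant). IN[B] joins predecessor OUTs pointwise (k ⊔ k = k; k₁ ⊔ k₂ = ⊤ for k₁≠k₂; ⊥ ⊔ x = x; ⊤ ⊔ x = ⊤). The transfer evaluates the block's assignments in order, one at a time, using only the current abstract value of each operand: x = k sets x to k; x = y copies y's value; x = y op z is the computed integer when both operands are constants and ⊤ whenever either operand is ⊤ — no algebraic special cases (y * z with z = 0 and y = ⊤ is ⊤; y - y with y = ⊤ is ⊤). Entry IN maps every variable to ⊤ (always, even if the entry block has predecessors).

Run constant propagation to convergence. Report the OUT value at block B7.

Per-block solution:
  B0:   IN=(all ⊤)   OUT=(all ⊤)
  B1:   IN=(all ⊤)   OUT=(all ⊤)
  B2:   IN=(all ⊤)   OUT=(all ⊤)
  B3:   IN=(all ⊤)   OUT=(all ⊤)
  B4:   IN=(all ⊤)   OUT=(all ⊤)
  B5:   IN=(all ⊤)   OUT=(all ⊤)
  B6:   IN=(all ⊤)   OUT=(all ⊤)
  B7:   IN=(all ⊤)   OUT={c:1; rest ⊤}
  B8:   IN=(all ⊤)   OUT=(all ⊤)

Merge at B7: IN[B7] = OUT[B6] = {a: ⊤, b: ⊤, c: ⊤, d: ⊤, e: ⊤, f: ⊤}
Applying B7's transfer function to that IN value gives OUT[B7] (row B7 above).

Answer: {a: ⊤, b: ⊤, c: 1, d: ⊤, e: ⊤, f: ⊤}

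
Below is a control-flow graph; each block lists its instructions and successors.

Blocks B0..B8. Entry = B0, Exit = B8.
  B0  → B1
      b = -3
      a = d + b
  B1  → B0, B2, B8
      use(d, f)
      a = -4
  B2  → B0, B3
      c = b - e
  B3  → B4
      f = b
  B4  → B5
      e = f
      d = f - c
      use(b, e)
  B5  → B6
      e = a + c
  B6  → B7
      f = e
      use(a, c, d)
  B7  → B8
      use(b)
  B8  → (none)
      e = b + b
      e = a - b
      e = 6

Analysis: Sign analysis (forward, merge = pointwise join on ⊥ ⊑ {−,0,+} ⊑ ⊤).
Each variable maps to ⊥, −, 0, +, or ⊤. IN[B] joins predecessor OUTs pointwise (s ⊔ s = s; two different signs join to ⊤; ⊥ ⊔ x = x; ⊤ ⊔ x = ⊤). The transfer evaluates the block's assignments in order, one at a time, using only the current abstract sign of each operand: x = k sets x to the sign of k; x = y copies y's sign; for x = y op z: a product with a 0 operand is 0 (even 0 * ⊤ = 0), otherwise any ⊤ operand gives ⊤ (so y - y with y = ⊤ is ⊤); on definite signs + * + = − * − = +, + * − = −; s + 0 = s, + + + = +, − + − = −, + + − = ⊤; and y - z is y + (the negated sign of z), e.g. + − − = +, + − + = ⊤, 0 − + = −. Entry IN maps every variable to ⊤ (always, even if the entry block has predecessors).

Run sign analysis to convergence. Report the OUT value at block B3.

Fixpoint table:
  B0:  IN=(all ⊤)  OUT={b:-; rest ⊤}
  B1:  IN={b:-; rest ⊤}  OUT={a:-, b:-; rest ⊤}
  B2:  IN={a:-, b:-; rest ⊤}  OUT={a:-, b:-; rest ⊤}
  B3:  IN={a:-, b:-; rest ⊤}  OUT={a:-, b:-, f:-; rest ⊤}
  B4:  IN={a:-, b:-, f:-; rest ⊤}  OUT={a:-, b:-, e:-, f:-; rest ⊤}
  B5:  IN={a:-, b:-, e:-, f:-; rest ⊤}  OUT={a:-, b:-, f:-; rest ⊤}
  B6:  IN={a:-, b:-, f:-; rest ⊤}  OUT={a:-, b:-; rest ⊤}
  B7:  IN={a:-, b:-; rest ⊤}  OUT={a:-, b:-; rest ⊤}
  B8:  IN={a:-, b:-; rest ⊤}  OUT={a:-, b:-, e:+; rest ⊤}

Merge at B3: IN[B3] = OUT[B2] = {a: -, b: -, c: ⊤, d: ⊤, e: ⊤, f: ⊤}
Applying B3's transfer function to that IN value gives OUT[B3] (row B3 above).

Answer: {a: -, b: -, c: ⊤, d: ⊤, e: ⊤, f: -}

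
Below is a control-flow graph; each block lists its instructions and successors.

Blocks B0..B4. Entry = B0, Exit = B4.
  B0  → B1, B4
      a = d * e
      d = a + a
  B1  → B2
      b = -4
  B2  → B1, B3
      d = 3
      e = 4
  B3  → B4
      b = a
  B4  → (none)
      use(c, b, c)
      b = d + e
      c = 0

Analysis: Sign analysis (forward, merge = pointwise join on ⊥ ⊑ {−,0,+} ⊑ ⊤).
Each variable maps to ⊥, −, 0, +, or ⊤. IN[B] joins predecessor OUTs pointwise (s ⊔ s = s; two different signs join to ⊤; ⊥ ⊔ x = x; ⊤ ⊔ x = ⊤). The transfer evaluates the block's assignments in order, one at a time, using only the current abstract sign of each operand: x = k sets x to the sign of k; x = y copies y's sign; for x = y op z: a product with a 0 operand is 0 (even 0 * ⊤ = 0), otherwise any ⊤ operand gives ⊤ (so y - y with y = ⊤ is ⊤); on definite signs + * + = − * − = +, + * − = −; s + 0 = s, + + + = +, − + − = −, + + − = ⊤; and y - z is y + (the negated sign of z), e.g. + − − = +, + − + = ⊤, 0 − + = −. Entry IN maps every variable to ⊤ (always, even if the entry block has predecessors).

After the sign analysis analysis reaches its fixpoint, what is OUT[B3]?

Fixpoint table:
  B0:  IN=(all ⊤)  OUT=(all ⊤)
  B1:  IN=(all ⊤)  OUT={b:-; rest ⊤}
  B2:  IN={b:-; rest ⊤}  OUT={b:-, d:+, e:+; rest ⊤}
  B3:  IN={b:-, d:+, e:+; rest ⊤}  OUT={d:+, e:+; rest ⊤}
  B4:  IN=(all ⊤)  OUT={c:0; rest ⊤}

Merge at B3: IN[B3] = OUT[B2] = {a: ⊤, b: -, c: ⊤, d: +, e: +, f: ⊤}
Applying B3's transfer function to that IN value gives OUT[B3] (row B3 above).

Answer: {a: ⊤, b: ⊤, c: ⊤, d: +, e: +, f: ⊤}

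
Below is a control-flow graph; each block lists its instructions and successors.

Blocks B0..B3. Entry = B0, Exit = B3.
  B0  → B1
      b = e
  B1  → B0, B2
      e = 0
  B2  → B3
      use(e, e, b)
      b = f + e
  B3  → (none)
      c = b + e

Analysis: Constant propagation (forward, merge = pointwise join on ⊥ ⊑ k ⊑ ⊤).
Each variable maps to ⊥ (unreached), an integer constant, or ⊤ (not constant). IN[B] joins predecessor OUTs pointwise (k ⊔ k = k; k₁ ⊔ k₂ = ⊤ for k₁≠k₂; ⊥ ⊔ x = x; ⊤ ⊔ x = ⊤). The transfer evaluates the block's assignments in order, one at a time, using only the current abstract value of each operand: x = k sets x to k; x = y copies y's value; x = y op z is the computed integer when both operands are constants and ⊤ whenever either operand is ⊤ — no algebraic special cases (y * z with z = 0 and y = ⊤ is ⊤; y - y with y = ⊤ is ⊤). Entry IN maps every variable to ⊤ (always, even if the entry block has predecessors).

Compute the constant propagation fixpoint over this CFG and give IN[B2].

Answer: {a: ⊤, b: ⊤, c: ⊤, d: ⊤, e: 0, f: ⊤}

Working:
Fixpoint table:
  B0:   IN=(all ⊤)   OUT=(all ⊤)
  B1:   IN=(all ⊤)   OUT={e:0; rest ⊤}
  B2:   IN={e:0; rest ⊤}   OUT={e:0; rest ⊤}
  B3:   IN={e:0; rest ⊤}   OUT={e:0; rest ⊤}

Merge at B2: IN[B2] = OUT[B1] = {a: ⊤, b: ⊤, c: ⊤, d: ⊤, e: 0, f: ⊤}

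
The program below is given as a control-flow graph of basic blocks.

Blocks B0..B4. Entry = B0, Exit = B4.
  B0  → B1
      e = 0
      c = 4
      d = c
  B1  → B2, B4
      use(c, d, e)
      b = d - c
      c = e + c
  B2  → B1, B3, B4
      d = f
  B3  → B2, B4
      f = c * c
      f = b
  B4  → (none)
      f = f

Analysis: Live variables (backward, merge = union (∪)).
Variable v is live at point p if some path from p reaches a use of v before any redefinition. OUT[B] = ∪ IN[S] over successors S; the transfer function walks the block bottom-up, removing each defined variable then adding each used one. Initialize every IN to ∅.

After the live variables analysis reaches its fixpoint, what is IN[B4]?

Fixpoint table:
  B0:  IN={f}  OUT={c, d, e, f}
  B1:  IN={c, d, e, f}  OUT={b, c, e, f}
  B2:  IN={b, c, e, f}  OUT={b, c, d, e, f}
  B3:  IN={b, c, e}  OUT={b, c, e, f}
  B4:  IN={f}  OUT={}

B4 is the boundary node: OUT[B4] = {}
Applying B4's transfer function to that OUT value gives IN[B4] (row B4 above).

Answer: {f}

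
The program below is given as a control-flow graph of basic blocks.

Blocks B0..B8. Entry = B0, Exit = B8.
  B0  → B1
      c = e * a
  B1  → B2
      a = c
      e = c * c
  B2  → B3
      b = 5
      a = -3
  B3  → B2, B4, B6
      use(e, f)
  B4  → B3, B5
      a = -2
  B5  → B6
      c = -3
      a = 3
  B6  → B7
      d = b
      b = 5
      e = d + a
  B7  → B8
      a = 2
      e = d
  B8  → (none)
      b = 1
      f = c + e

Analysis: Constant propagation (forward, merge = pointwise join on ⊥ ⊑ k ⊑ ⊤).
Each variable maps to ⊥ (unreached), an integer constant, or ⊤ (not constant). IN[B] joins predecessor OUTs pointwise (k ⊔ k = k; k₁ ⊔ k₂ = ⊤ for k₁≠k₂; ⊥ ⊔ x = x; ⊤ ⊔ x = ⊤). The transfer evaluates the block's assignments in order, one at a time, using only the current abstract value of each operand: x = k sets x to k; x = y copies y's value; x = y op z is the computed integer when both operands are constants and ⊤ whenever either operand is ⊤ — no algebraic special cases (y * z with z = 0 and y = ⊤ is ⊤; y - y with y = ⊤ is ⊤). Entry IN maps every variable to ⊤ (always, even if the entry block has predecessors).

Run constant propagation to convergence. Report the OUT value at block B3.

Answer: {a: ⊤, b: 5, c: ⊤, d: ⊤, e: ⊤, f: ⊤}

Working:
Converged values:
  B0: | IN=(all ⊤) | OUT=(all ⊤)
  B1: | IN=(all ⊤) | OUT=(all ⊤)
  B2: | IN=(all ⊤) | OUT={a:-3, b:5; rest ⊤}
  B3: | IN={b:5; rest ⊤} | OUT={b:5; rest ⊤}
  B4: | IN={b:5; rest ⊤} | OUT={a:-2, b:5; rest ⊤}
  B5: | IN={a:-2, b:5; rest ⊤} | OUT={a:3, b:5, c:-3; rest ⊤}
  B6: | IN={b:5; rest ⊤} | OUT={b:5, d:5; rest ⊤}
  B7: | IN={b:5, d:5; rest ⊤} | OUT={a:2, b:5, d:5, e:5; rest ⊤}
  B8: | IN={a:2, b:5, d:5, e:5; rest ⊤} | OUT={a:2, b:1, d:5, e:5; rest ⊤}

Merge at B3: IN[B3] = OUT[B2] ⊔ OUT[B4] = {a: ⊤, b: 5, c: ⊤, d: ⊤, e: ⊤, f: ⊤}
Applying B3's transfer function to that IN value gives OUT[B3] (row B3 above).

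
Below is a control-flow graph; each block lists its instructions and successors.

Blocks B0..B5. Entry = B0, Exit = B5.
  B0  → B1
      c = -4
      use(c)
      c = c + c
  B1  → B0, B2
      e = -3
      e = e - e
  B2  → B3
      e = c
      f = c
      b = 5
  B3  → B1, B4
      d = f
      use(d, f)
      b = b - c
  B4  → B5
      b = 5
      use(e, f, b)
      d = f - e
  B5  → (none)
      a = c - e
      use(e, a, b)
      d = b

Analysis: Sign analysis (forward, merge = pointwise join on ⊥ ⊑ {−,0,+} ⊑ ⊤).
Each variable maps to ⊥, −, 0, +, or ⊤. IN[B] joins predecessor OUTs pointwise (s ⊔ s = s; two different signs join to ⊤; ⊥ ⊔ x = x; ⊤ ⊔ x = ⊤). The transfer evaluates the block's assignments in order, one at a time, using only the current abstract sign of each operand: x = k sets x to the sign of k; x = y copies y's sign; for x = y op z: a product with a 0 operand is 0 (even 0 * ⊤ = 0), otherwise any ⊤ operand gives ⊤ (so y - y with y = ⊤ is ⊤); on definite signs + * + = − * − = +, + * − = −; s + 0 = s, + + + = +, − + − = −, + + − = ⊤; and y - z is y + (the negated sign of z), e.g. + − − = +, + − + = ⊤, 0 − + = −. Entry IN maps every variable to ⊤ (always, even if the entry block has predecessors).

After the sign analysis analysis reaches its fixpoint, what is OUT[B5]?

Fixpoint table:
  B0:  IN=(all ⊤)  OUT={c:-; rest ⊤}
  B1:  IN={c:-; rest ⊤}  OUT={c:-; rest ⊤}
  B2:  IN={c:-; rest ⊤}  OUT={b:+, c:-, e:-, f:-; rest ⊤}
  B3:  IN={b:+, c:-, e:-, f:-; rest ⊤}  OUT={b:+, c:-, d:-, e:-, f:-; rest ⊤}
  B4:  IN={b:+, c:-, d:-, e:-, f:-; rest ⊤}  OUT={b:+, c:-, e:-, f:-; rest ⊤}
  B5:  IN={b:+, c:-, e:-, f:-; rest ⊤}  OUT={b:+, c:-, d:+, e:-, f:-; rest ⊤}

Merge at B5: IN[B5] = OUT[B4] = {a: ⊤, b: +, c: -, d: ⊤, e: -, f: -}
Applying B5's transfer function to that IN value gives OUT[B5] (row B5 above).

Answer: {a: ⊤, b: +, c: -, d: +, e: -, f: -}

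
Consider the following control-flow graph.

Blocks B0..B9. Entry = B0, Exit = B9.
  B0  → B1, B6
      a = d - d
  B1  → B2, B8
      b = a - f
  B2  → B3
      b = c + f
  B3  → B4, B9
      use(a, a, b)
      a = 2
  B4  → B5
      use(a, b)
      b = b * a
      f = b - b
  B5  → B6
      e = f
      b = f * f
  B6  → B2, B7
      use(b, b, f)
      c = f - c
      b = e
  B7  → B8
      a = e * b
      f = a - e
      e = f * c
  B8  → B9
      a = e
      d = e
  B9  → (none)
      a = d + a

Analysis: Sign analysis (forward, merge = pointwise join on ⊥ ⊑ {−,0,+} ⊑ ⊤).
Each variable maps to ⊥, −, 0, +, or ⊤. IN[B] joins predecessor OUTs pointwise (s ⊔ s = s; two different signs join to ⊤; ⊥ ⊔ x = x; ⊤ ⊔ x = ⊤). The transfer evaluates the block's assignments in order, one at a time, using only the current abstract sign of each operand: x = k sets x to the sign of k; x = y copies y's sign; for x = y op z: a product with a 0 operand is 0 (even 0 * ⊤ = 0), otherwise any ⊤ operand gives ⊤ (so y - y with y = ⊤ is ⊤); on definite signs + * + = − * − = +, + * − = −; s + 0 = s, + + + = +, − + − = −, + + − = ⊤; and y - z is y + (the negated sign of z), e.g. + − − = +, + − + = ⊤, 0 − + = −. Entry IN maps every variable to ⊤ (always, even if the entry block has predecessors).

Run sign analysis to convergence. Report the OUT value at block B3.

Answer: {a: +, b: ⊤, c: ⊤, d: ⊤, e: ⊤, f: ⊤}

Derivation:
Fixpoint table:
  B0:  IN=(all ⊤)  OUT=(all ⊤)
  B1:  IN=(all ⊤)  OUT=(all ⊤)
  B2:  IN=(all ⊤)  OUT=(all ⊤)
  B3:  IN=(all ⊤)  OUT={a:+; rest ⊤}
  B4:  IN={a:+; rest ⊤}  OUT={a:+; rest ⊤}
  B5:  IN={a:+; rest ⊤}  OUT={a:+; rest ⊤}
  B6:  IN=(all ⊤)  OUT=(all ⊤)
  B7:  IN=(all ⊤)  OUT=(all ⊤)
  B8:  IN=(all ⊤)  OUT=(all ⊤)
  B9:  IN=(all ⊤)  OUT=(all ⊤)

Merge at B3: IN[B3] = OUT[B2] = {a: ⊤, b: ⊤, c: ⊤, d: ⊤, e: ⊤, f: ⊤}
Applying B3's transfer function to that IN value gives OUT[B3] (row B3 above).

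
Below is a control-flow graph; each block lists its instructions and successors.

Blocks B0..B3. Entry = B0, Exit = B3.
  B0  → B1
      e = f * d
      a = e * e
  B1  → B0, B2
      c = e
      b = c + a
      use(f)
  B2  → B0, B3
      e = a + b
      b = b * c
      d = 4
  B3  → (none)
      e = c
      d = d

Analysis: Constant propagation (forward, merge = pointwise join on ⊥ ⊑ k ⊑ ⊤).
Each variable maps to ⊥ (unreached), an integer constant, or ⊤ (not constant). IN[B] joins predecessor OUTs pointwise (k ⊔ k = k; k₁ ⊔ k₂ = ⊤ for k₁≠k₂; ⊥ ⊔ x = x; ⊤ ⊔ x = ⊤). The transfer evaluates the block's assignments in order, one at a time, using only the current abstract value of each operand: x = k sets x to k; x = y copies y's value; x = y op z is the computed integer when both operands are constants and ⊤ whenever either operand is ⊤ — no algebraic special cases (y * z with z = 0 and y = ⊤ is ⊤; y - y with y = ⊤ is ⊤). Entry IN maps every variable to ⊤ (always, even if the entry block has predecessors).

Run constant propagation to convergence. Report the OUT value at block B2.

Answer: {a: ⊤, b: ⊤, c: ⊤, d: 4, e: ⊤, f: ⊤}

Trace:
Fixpoint table:
  B0: | IN=(all ⊤) | OUT=(all ⊤)
  B1: | IN=(all ⊤) | OUT=(all ⊤)
  B2: | IN=(all ⊤) | OUT={d:4; rest ⊤}
  B3: | IN={d:4; rest ⊤} | OUT={d:4; rest ⊤}

Merge at B2: IN[B2] = OUT[B1] = {a: ⊤, b: ⊤, c: ⊤, d: ⊤, e: ⊤, f: ⊤}
Applying B2's transfer function to that IN value gives OUT[B2] (row B2 above).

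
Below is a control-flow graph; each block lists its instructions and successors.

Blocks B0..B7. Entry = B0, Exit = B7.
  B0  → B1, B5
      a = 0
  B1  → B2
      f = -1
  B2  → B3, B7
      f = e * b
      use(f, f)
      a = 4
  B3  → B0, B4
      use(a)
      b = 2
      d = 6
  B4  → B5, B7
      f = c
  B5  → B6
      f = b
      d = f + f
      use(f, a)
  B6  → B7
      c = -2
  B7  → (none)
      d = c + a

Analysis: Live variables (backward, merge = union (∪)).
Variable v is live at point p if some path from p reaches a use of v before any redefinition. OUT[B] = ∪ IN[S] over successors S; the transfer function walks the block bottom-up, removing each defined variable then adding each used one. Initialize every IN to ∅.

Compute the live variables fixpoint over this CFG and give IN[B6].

Answer: {a}

Trace:
Fixpoint table:
  B0:   IN={b, c, e}   OUT={a, b, c, e}
  B1:   IN={b, c, e}   OUT={b, c, e}
  B2:   IN={b, c, e}   OUT={a, c, e}
  B3:   IN={a, c, e}   OUT={a, b, c, e}
  B4:   IN={a, b, c}   OUT={a, b, c}
  B5:   IN={a, b}   OUT={a}
  B6:   IN={a}   OUT={a, c}
  B7:   IN={a, c}   OUT={}

Merge at B6: OUT[B6] = IN[B7] = {a, c}
Applying B6's transfer function to that OUT value gives IN[B6] (row B6 above).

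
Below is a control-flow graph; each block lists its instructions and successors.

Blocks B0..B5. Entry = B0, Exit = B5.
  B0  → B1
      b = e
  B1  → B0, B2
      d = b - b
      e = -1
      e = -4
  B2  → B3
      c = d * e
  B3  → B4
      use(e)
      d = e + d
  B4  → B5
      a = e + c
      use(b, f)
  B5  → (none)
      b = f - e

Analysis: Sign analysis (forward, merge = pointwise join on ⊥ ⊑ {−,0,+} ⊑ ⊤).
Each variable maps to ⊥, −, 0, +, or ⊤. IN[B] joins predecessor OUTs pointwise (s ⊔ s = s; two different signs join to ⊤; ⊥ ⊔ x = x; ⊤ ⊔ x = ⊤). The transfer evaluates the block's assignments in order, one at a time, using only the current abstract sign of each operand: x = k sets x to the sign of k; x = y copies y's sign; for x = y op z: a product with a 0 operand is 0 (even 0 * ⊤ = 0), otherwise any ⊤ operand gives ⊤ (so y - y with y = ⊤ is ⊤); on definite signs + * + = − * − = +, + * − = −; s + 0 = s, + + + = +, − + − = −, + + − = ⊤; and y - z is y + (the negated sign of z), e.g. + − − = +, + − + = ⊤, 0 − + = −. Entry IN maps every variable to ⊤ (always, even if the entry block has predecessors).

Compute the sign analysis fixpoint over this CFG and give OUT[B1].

Answer: {a: ⊤, b: ⊤, c: ⊤, d: ⊤, e: -, f: ⊤}

Trace:
Converged values:
  B0: | IN=(all ⊤) | OUT=(all ⊤)
  B1: | IN=(all ⊤) | OUT={e:-; rest ⊤}
  B2: | IN={e:-; rest ⊤} | OUT={e:-; rest ⊤}
  B3: | IN={e:-; rest ⊤} | OUT={e:-; rest ⊤}
  B4: | IN={e:-; rest ⊤} | OUT={e:-; rest ⊤}
  B5: | IN={e:-; rest ⊤} | OUT={e:-; rest ⊤}

Merge at B1: IN[B1] = OUT[B0] = {a: ⊤, b: ⊤, c: ⊤, d: ⊤, e: ⊤, f: ⊤}
Applying B1's transfer function to that IN value gives OUT[B1] (row B1 above).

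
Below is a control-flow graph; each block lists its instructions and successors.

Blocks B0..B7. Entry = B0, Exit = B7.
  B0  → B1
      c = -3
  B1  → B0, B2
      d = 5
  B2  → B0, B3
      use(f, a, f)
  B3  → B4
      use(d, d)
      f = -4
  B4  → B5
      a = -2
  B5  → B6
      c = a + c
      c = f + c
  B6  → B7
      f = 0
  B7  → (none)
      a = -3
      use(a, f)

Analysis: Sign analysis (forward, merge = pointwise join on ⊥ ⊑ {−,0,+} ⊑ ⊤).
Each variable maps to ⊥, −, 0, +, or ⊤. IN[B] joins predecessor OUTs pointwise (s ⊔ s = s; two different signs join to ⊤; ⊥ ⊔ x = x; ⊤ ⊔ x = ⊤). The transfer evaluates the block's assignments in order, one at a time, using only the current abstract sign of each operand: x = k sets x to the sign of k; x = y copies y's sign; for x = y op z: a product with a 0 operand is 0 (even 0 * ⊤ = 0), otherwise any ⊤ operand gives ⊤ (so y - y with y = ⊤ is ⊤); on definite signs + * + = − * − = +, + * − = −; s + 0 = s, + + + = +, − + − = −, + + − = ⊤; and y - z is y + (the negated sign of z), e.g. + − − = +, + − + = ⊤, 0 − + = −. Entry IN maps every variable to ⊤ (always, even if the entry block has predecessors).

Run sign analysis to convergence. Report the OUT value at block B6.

Answer: {a: -, b: ⊤, c: -, d: +, e: ⊤, f: 0}

Trace:
Fixpoint table:
  B0:   IN=(all ⊤)   OUT={c:-; rest ⊤}
  B1:   IN={c:-; rest ⊤}   OUT={c:-, d:+; rest ⊤}
  B2:   IN={c:-, d:+; rest ⊤}   OUT={c:-, d:+; rest ⊤}
  B3:   IN={c:-, d:+; rest ⊤}   OUT={c:-, d:+, f:-; rest ⊤}
  B4:   IN={c:-, d:+, f:-; rest ⊤}   OUT={a:-, c:-, d:+, f:-; rest ⊤}
  B5:   IN={a:-, c:-, d:+, f:-; rest ⊤}   OUT={a:-, c:-, d:+, f:-; rest ⊤}
  B6:   IN={a:-, c:-, d:+, f:-; rest ⊤}   OUT={a:-, c:-, d:+, f:0; rest ⊤}
  B7:   IN={a:-, c:-, d:+, f:0; rest ⊤}   OUT={a:-, c:-, d:+, f:0; rest ⊤}

Merge at B6: IN[B6] = OUT[B5] = {a: -, b: ⊤, c: -, d: +, e: ⊤, f: -}
Applying B6's transfer function to that IN value gives OUT[B6] (row B6 above).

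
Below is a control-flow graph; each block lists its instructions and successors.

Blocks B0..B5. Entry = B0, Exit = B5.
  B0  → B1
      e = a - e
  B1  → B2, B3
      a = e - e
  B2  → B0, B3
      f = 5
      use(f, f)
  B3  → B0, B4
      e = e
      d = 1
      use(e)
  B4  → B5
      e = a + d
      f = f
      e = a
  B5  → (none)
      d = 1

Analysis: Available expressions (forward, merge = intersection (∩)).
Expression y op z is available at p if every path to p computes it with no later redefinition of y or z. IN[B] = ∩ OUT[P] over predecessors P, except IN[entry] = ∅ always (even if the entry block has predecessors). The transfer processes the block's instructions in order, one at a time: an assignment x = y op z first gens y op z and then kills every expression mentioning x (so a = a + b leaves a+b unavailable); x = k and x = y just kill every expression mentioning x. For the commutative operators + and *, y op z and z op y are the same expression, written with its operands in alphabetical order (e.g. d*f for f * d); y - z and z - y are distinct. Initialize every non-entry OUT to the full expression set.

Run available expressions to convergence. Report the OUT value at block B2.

Answer: {e-e}

Trace:
Converged values:
  B0:   IN={}   OUT={}
  B1:   IN={}   OUT={e-e}
  B2:   IN={e-e}   OUT={e-e}
  B3:   IN={e-e}   OUT={}
  B4:   IN={}   OUT={a+d}
  B5:   IN={a+d}   OUT={}

Merge at B2: IN[B2] = OUT[B1] = {e-e}
Applying B2's transfer function to that IN value gives OUT[B2] (row B2 above).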